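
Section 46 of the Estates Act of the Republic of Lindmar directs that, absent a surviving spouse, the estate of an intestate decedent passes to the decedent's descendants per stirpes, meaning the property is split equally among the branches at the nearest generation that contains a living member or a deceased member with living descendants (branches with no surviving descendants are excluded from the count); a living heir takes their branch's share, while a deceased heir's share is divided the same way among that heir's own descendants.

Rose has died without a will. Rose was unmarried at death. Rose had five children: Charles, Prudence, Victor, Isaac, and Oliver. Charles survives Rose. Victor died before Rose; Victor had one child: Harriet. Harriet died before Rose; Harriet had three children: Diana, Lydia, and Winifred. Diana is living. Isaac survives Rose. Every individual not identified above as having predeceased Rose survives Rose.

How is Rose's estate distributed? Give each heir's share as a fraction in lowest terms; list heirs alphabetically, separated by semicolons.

Charles 1/5; Diana 1/15; Isaac 1/5; Lydia 1/15; Oliver 1/5; Prudence 1/5; Winifred 1/15

There is no surviving spouse, so the entire estate passes to Rose's descendants per stirpes.
The estate is divided into 5 equal shares of 1/5 among Charles, Prudence, Victor, Isaac, Oliver.
Charles is living and takes 1/5.
Prudence is living and takes 1/5.
Victor predeceased; the 1/5 allotted to Victor's branch passes to Victor's issue by representation.
Harriet's line is the sole branch at this level, so the full 1/5 passes to Harriet's issue by representation.
The 1/5 is divided into 3 equal shares of 1/15 among Diana, Lydia, Winifred.
Diana is living and takes 1/15.
Lydia is living and takes 1/15.
Winifred is living and takes 1/15.
Isaac is living and takes 1/5.
Oliver is living and takes 1/5.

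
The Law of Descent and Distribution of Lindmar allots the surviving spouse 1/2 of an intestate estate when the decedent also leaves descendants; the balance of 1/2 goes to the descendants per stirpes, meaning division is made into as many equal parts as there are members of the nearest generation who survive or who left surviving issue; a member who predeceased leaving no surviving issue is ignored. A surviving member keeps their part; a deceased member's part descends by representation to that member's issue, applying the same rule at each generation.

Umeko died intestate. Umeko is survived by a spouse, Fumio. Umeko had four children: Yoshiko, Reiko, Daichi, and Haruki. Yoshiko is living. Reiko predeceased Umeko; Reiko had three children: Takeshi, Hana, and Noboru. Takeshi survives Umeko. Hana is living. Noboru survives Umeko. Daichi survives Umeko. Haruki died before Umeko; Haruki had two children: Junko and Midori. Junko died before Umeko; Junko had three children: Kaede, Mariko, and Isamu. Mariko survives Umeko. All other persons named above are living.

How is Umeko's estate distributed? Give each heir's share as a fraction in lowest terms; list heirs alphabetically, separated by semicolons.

Daichi 1/8; Fumio 1/2; Hana 1/24; Isamu 1/48; Kaede 1/48; Mariko 1/48; Midori 1/16; Noboru 1/24; Takeshi 1/24; Yoshiko 1/8

Fumio, as surviving spouse, takes 1/2.
The remaining 1/2 passes to Umeko's descendants per stirpes.
The 1/2 is divided into 4 equal shares of 1/8 among Yoshiko, Reiko, Daichi, Haruki.
Yoshiko is living and takes 1/8.
Reiko predeceased; the 1/8 allotted to Reiko's branch passes to Reiko's issue by representation.
The 1/8 is divided into 3 equal shares of 1/24 among Takeshi, Hana, Noboru.
Takeshi is living and takes 1/24.
Hana is living and takes 1/24.
Noboru is living and takes 1/24.
Daichi is living and takes 1/8.
Haruki predeceased; the 1/8 allotted to Haruki's branch passes to Haruki's issue by representation.
The 1/8 is divided into 2 equal shares of 1/16 among Junko, Midori.
Junko predeceased; the 1/16 allotted to Junko's branch passes to Junko's issue by representation.
The 1/16 is divided into 3 equal shares of 1/48 among Kaede, Mariko, Isamu.
Kaede is living and takes 1/48.
Mariko is living and takes 1/48.
Isamu is living and takes 1/48.
Midori is living and takes 1/16.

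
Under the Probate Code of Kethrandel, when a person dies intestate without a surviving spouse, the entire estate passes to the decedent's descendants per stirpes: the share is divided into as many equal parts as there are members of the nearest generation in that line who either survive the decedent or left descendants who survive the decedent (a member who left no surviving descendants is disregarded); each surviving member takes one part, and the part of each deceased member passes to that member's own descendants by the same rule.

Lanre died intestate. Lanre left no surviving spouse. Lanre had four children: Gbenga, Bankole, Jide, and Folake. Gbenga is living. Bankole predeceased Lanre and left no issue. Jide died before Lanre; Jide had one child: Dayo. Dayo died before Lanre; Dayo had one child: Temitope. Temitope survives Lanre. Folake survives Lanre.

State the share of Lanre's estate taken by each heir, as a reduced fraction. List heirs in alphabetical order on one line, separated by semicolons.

There is no surviving spouse, so the entire estate passes to Lanre's descendants per stirpes.
Bankole left no surviving issue, so that branch lapses and is disregarded.
The estate is divided into 3 equal shares of 1/3 among Gbenga, Jide, Folake.
Gbenga is living and takes 1/3.
Jide predeceased; the 1/3 allotted to Jide's branch passes to Jide's issue by representation.
Dayo's line is the sole branch at this level, so the full 1/3 passes to Dayo's issue by representation.
Temitope is the sole taker at this level and receives the full 1/3.
Folake is living and takes 1/3.

Folake 1/3; Gbenga 1/3; Temitope 1/3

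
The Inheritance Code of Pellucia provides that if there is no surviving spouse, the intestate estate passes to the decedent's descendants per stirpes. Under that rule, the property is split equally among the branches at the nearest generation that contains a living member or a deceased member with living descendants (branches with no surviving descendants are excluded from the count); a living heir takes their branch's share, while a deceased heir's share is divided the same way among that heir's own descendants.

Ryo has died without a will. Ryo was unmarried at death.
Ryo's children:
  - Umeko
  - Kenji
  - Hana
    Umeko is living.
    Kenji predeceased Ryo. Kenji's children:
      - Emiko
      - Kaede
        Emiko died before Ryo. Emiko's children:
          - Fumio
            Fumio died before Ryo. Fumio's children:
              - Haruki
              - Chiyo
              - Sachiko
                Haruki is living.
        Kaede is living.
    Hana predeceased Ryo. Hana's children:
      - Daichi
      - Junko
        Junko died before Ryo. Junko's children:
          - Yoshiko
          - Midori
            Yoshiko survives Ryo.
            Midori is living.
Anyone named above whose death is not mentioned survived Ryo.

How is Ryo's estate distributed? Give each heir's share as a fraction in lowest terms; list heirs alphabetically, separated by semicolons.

There is no surviving spouse, so the entire estate passes to Ryo's descendants per stirpes.
The estate is divided into 3 equal shares of 1/3 among Umeko, Kenji, Hana.
Umeko is living and takes 1/3.
Kenji predeceased; the 1/3 allotted to Kenji's branch passes to Kenji's issue by representation.
The 1/3 is divided into 2 equal shares of 1/6 among Emiko, Kaede.
Emiko predeceased; the 1/6 allotted to Emiko's branch passes to Emiko's issue by representation.
Fumio's line is the sole branch at this level, so the full 1/6 passes to Fumio's issue by representation.
The 1/6 is divided into 3 equal shares of 1/18 among Haruki, Chiyo, Sachiko.
Haruki is living and takes 1/18.
Chiyo is living and takes 1/18.
Sachiko is living and takes 1/18.
Kaede is living and takes 1/6.
Hana predeceased; the 1/3 allotted to Hana's branch passes to Hana's issue by representation.
The 1/3 is divided into 2 equal shares of 1/6 among Daichi, Junko.
Daichi is living and takes 1/6.
Junko predeceased; the 1/6 allotted to Junko's branch passes to Junko's issue by representation.
The 1/6 is divided into 2 equal shares of 1/12 among Yoshiko, Midori.
Yoshiko is living and takes 1/12.
Midori is living and takes 1/12.

Chiyo 1/18; Daichi 1/6; Haruki 1/18; Kaede 1/6; Midori 1/12; Sachiko 1/18; Umeko 1/3; Yoshiko 1/12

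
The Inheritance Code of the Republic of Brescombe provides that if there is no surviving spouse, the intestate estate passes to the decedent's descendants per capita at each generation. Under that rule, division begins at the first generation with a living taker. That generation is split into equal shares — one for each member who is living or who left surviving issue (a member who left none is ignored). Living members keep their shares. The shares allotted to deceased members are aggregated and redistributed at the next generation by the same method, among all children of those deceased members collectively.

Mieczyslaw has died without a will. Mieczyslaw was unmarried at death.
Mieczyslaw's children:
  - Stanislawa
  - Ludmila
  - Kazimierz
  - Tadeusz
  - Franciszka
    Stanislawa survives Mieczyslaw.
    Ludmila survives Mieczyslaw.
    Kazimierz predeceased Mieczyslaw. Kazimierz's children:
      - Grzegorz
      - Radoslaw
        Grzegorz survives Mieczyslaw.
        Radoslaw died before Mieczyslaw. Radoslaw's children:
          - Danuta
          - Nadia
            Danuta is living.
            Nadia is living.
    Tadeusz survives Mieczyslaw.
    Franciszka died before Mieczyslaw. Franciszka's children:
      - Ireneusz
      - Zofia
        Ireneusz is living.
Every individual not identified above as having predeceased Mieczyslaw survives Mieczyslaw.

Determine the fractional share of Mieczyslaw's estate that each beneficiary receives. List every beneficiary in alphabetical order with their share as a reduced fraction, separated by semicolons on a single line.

Danuta 1/20; Grzegorz 1/10; Ireneusz 1/10; Ludmila 1/5; Nadia 1/20; Stanislawa 1/5; Tadeusz 1/5; Zofia 1/10

There is no surviving spouse, so the entire estate passes to Mieczyslaw's descendants per capita at each generation.
At generation 1 (Stanislawa, Ludmila, Kazimierz, Tadeusz, Franciszka) there are 5 shares of (1)/5 = 1/5 each.
Living: Stanislawa, Ludmila, and Tadeusz — each takes 1/5.
Deceased: Kazimierz and Franciszka. Their combined 2/5 is pooled and carried to generation 2.
At generation 2 (Grzegorz, Radoslaw, Ireneusz, Zofia) there are 4 shares of (2/5)/4 = 1/10 each.
Living: Grzegorz, Ireneusz, and Zofia — each takes 1/10.
Deceased: Radoslaw. That 1/10 share is carried to generation 3.
At generation 3 (Danuta, Nadia) there are 2 shares of (1/10)/2 = 1/20 each.
Living: Danuta and Nadia — each takes 1/20.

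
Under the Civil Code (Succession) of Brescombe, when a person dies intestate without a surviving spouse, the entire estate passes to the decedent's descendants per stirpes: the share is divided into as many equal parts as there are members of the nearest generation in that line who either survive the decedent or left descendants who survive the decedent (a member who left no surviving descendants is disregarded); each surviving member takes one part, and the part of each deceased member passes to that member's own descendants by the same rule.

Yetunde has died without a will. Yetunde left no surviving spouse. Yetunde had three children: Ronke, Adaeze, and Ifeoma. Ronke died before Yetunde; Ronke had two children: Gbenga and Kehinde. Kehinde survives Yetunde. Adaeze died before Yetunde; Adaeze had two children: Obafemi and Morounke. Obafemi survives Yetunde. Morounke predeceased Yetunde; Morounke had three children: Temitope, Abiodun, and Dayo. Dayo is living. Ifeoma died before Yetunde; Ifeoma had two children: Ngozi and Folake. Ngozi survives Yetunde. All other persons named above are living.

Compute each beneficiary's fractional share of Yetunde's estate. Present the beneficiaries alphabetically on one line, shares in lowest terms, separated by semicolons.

Abiodun 1/18; Dayo 1/18; Folake 1/6; Gbenga 1/6; Kehinde 1/6; Ngozi 1/6; Obafemi 1/6; Temitope 1/18

There is no surviving spouse, so the entire estate passes to Yetunde's descendants per stirpes.
The estate is divided into 3 equal shares of 1/3 among Ronke, Adaeze, Ifeoma.
Ronke predeceased; the 1/3 allotted to Ronke's branch passes to Ronke's issue by representation.
The 1/3 is divided into 2 equal shares of 1/6 among Gbenga, Kehinde.
Gbenga is living and takes 1/6.
Kehinde is living and takes 1/6.
Adaeze predeceased; the 1/3 allotted to Adaeze's branch passes to Adaeze's issue by representation.
The 1/3 is divided into 2 equal shares of 1/6 among Obafemi, Morounke.
Obafemi is living and takes 1/6.
Morounke predeceased; the 1/6 allotted to Morounke's branch passes to Morounke's issue by representation.
The 1/6 is divided into 3 equal shares of 1/18 among Temitope, Abiodun, Dayo.
Temitope is living and takes 1/18.
Abiodun is living and takes 1/18.
Dayo is living and takes 1/18.
Ifeoma predeceased; the 1/3 allotted to Ifeoma's branch passes to Ifeoma's issue by representation.
The 1/3 is divided into 2 equal shares of 1/6 among Ngozi, Folake.
Ngozi is living and takes 1/6.
Folake is living and takes 1/6.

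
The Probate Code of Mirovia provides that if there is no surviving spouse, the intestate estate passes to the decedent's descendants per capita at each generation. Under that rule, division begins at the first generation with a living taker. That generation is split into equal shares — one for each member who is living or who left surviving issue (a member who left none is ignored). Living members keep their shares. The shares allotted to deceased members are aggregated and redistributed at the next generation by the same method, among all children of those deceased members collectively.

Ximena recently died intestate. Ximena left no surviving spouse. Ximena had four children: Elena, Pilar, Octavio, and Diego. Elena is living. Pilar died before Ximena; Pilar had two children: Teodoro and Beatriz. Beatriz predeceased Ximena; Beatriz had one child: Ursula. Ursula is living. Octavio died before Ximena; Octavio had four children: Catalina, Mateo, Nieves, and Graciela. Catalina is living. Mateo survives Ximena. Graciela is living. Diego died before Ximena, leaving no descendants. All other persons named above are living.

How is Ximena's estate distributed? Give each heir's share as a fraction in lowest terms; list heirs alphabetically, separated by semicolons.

There is no surviving spouse, so the entire estate passes to Ximena's descendants per capita at each generation.
At generation 1 (Elena, Pilar, Octavio) there are 3 shares of (1)/3 = 1/3 each.
Living: Elena — each takes 1/3.
Deceased: Pilar and Octavio. Their combined 2/3 is pooled and carried to generation 2.
At generation 2 (Teodoro, Beatriz, Catalina, Mateo, Nieves, Graciela) there are 6 shares of (2/3)/6 = 1/9 each.
Living: Teodoro, Catalina, Mateo, Nieves, and Graciela — each takes 1/9.
Deceased: Beatriz. That 1/9 share is carried to generation 3.
At generation 3 (Ursula) there are 1 shares of (1/9)/1 = 1/9 each.
Living: Ursula — each takes 1/9.

Catalina 1/9; Elena 1/3; Graciela 1/9; Mateo 1/9; Nieves 1/9; Teodoro 1/9; Ursula 1/9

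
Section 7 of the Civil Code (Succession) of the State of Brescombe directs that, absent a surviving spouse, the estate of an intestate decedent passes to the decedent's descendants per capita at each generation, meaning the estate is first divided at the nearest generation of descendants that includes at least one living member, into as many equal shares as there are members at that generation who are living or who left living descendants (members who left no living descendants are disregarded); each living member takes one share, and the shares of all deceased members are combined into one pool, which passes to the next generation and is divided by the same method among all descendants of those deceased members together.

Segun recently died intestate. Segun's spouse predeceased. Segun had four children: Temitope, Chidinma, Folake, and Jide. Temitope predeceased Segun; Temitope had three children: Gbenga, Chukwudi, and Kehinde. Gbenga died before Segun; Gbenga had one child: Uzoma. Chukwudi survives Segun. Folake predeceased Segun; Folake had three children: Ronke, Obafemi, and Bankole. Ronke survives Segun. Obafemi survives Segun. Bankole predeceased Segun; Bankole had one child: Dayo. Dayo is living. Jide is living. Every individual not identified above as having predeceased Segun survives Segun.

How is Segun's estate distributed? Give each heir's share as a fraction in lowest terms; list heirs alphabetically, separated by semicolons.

Chidinma 1/4; Chukwudi 1/12; Dayo 1/12; Jide 1/4; Kehinde 1/12; Obafemi 1/12; Ronke 1/12; Uzoma 1/12

There is no surviving spouse, so the entire estate passes to Segun's descendants per capita at each generation.
At generation 1 (Temitope, Chidinma, Folake, Jide) there are 4 shares of (1)/4 = 1/4 each.
Living: Chidinma and Jide — each takes 1/4.
Deceased: Temitope and Folake. Their combined 1/2 is pooled and carried to generation 2.
At generation 2 (Gbenga, Chukwudi, Kehinde, Ronke, Obafemi, Bankole) there are 6 shares of (1/2)/6 = 1/12 each.
Living: Chukwudi, Kehinde, Ronke, and Obafemi — each takes 1/12.
Deceased: Gbenga and Bankole. Their combined 1/6 is pooled and carried to generation 3.
At generation 3 (Uzoma, Dayo) there are 2 shares of (1/6)/2 = 1/12 each.
Living: Uzoma and Dayo — each takes 1/12.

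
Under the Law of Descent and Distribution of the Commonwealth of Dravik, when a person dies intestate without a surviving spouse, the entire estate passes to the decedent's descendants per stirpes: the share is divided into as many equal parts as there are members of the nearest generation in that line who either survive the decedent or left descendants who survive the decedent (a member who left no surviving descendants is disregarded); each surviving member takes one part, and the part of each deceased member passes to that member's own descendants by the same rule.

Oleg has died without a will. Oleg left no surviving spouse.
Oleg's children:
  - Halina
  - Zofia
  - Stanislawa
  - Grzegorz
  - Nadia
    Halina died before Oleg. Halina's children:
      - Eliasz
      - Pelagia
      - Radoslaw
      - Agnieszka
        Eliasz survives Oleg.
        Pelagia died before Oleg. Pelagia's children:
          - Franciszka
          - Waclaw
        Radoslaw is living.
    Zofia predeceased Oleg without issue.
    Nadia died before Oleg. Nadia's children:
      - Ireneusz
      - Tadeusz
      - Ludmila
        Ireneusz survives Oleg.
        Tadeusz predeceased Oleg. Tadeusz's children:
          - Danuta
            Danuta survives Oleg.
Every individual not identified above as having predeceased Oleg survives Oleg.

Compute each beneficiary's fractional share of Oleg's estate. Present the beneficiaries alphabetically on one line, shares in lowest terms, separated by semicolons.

Agnieszka 1/16; Danuta 1/12; Eliasz 1/16; Franciszka 1/32; Grzegorz 1/4; Ireneusz 1/12; Ludmila 1/12; Radoslaw 1/16; Stanislawa 1/4; Waclaw 1/32

There is no surviving spouse, so the entire estate passes to Oleg's descendants per stirpes.
Zofia left no surviving issue, so that branch lapses and is disregarded.
The estate is divided into 4 equal shares of 1/4 among Halina, Stanislawa, Grzegorz, Nadia.
Halina predeceased; the 1/4 allotted to Halina's branch passes to Halina's issue by representation.
The 1/4 is divided into 4 equal shares of 1/16 among Eliasz, Pelagia, Radoslaw, Agnieszka.
Eliasz is living and takes 1/16.
Pelagia predeceased; the 1/16 allotted to Pelagia's branch passes to Pelagia's issue by representation.
The 1/16 is divided into 2 equal shares of 1/32 among Franciszka, Waclaw.
Franciszka is living and takes 1/32.
Waclaw is living and takes 1/32.
Radoslaw is living and takes 1/16.
Agnieszka is living and takes 1/16.
Stanislawa is living and takes 1/4.
Grzegorz is living and takes 1/4.
Nadia predeceased; the 1/4 allotted to Nadia's branch passes to Nadia's issue by representation.
The 1/4 is divided into 3 equal shares of 1/12 among Ireneusz, Tadeusz, Ludmila.
Ireneusz is living and takes 1/12.
Tadeusz predeceased; the 1/12 allotted to Tadeusz's branch passes to Tadeusz's issue by representation.
Danuta is the sole taker at this level and receives the full 1/12.
Ludmila is living and takes 1/12.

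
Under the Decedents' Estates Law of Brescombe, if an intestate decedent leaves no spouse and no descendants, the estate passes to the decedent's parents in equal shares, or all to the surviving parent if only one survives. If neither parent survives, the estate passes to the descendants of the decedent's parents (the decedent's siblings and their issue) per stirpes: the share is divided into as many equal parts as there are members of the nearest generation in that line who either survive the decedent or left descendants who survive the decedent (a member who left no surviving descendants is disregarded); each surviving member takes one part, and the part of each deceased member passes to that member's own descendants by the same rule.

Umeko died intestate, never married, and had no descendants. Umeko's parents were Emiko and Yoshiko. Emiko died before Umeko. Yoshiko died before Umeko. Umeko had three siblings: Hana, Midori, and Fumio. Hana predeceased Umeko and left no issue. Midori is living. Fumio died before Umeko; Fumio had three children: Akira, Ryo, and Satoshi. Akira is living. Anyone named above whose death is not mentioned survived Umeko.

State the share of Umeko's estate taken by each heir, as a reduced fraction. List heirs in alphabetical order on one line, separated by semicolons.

Neither parent survives and there are no descendants, so the estate passes to Umeko's siblings and their issue per stirpes.
Hana left no surviving issue, so that branch lapses and is disregarded.
The estate is divided into 2 equal shares of 1/2 among Midori, Fumio.
Midori is living and takes 1/2.
Fumio predeceased; the 1/2 allotted to Fumio's branch passes to Fumio's issue by representation.
The 1/2 is divided into 3 equal shares of 1/6 among Akira, Ryo, Satoshi.
Akira is living and takes 1/6.
Ryo is living and takes 1/6.
Satoshi is living and takes 1/6.

Akira 1/6; Midori 1/2; Ryo 1/6; Satoshi 1/6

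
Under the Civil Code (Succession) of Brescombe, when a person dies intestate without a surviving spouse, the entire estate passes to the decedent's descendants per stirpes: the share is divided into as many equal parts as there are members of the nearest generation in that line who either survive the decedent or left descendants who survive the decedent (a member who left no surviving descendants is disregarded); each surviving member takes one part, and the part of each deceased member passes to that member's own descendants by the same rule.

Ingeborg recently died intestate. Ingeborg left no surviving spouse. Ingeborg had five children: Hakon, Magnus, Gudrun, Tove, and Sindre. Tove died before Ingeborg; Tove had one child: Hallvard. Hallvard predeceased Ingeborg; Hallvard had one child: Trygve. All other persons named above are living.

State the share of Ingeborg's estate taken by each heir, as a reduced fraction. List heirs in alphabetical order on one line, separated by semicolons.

There is no surviving spouse, so the entire estate passes to Ingeborg's descendants per stirpes.
The estate is divided into 5 equal shares of 1/5 among Hakon, Magnus, Gudrun, Tove, Sindre.
Hakon is living and takes 1/5.
Magnus is living and takes 1/5.
Gudrun is living and takes 1/5.
Tove predeceased; the 1/5 allotted to Tove's branch passes to Tove's issue by representation.
Hallvard's line is the sole branch at this level, so the full 1/5 passes to Hallvard's issue by representation.
Trygve is the sole taker at this level and receives the full 1/5.
Sindre is living and takes 1/5.

Gudrun 1/5; Hakon 1/5; Magnus 1/5; Sindre 1/5; Trygve 1/5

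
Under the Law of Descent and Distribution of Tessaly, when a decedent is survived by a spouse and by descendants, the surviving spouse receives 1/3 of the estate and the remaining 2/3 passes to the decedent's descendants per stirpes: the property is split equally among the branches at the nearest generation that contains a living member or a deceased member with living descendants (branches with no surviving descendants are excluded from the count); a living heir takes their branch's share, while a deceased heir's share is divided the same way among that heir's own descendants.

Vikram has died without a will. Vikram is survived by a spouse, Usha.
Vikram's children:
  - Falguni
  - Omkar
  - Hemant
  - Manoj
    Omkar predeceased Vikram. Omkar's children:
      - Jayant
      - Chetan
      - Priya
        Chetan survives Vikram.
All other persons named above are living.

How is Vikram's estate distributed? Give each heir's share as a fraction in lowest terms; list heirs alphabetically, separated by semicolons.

Chetan 1/18; Falguni 1/6; Hemant 1/6; Jayant 1/18; Manoj 1/6; Priya 1/18; Usha 1/3

Usha, as surviving spouse, takes 1/3.
The remaining 2/3 passes to Vikram's descendants per stirpes.
The 2/3 is divided into 4 equal shares of 1/6 among Falguni, Omkar, Hemant, Manoj.
Falguni is living and takes 1/6.
Omkar predeceased; the 1/6 allotted to Omkar's branch passes to Omkar's issue by representation.
The 1/6 is divided into 3 equal shares of 1/18 among Jayant, Chetan, Priya.
Jayant is living and takes 1/18.
Chetan is living and takes 1/18.
Priya is living and takes 1/18.
Hemant is living and takes 1/6.
Manoj is living and takes 1/6.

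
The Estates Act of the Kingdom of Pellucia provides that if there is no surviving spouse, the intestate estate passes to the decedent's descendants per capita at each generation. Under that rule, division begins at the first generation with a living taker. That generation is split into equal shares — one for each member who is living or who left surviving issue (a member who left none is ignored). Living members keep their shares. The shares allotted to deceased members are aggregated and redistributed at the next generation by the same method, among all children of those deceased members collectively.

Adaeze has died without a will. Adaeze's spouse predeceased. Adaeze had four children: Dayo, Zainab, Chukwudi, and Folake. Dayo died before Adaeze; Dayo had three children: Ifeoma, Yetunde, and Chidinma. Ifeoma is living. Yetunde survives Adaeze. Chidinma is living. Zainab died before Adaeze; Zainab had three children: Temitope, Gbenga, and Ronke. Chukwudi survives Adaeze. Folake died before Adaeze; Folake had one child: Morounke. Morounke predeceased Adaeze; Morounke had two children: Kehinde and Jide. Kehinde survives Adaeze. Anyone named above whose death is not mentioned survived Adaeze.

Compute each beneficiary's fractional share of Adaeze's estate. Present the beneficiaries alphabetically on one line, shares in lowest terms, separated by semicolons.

Chidinma 3/28; Chukwudi 1/4; Gbenga 3/28; Ifeoma 3/28; Jide 3/56; Kehinde 3/56; Ronke 3/28; Temitope 3/28; Yetunde 3/28

There is no surviving spouse, so the entire estate passes to Adaeze's descendants per capita at each generation.
At generation 1 (Dayo, Zainab, Chukwudi, Folake) there are 4 shares of (1)/4 = 1/4 each.
Living: Chukwudi — each takes 1/4.
Deceased: Dayo, Zainab, and Folake. Their combined 3/4 is pooled and carried to generation 2.
At generation 2 (Ifeoma, Yetunde, Chidinma, Temitope, Gbenga, Ronke, Morounke) there are 7 shares of (3/4)/7 = 3/28 each.
Living: Ifeoma, Yetunde, Chidinma, Temitope, Gbenga, and Ronke — each takes 3/28.
Deceased: Morounke. That 3/28 share is carried to generation 3.
At generation 3 (Kehinde, Jide) there are 2 shares of (3/28)/2 = 3/56 each.
Living: Kehinde and Jide — each takes 3/56.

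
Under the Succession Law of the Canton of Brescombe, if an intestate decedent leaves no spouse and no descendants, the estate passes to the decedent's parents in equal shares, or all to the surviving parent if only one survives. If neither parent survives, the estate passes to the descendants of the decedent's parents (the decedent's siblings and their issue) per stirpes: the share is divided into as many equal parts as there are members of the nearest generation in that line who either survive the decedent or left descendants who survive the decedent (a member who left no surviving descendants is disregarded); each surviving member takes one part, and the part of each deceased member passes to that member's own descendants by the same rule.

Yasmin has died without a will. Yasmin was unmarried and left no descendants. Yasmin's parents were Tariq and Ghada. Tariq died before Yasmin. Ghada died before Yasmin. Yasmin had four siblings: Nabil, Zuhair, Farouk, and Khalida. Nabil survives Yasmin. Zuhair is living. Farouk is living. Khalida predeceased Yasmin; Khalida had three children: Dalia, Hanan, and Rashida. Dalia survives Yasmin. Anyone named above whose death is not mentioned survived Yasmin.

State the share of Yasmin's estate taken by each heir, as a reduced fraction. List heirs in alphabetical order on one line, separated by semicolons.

Neither parent survives and there are no descendants, so the estate passes to Yasmin's siblings and their issue per stirpes.
The estate is divided into 4 equal shares of 1/4 among Nabil, Zuhair, Farouk, Khalida.
Nabil is living and takes 1/4.
Zuhair is living and takes 1/4.
Farouk is living and takes 1/4.
Khalida predeceased; the 1/4 allotted to Khalida's branch passes to Khalida's issue by representation.
The 1/4 is divided into 3 equal shares of 1/12 among Dalia, Hanan, Rashida.
Dalia is living and takes 1/12.
Hanan is living and takes 1/12.
Rashida is living and takes 1/12.

Dalia 1/12; Farouk 1/4; Hanan 1/12; Nabil 1/4; Rashida 1/12; Zuhair 1/4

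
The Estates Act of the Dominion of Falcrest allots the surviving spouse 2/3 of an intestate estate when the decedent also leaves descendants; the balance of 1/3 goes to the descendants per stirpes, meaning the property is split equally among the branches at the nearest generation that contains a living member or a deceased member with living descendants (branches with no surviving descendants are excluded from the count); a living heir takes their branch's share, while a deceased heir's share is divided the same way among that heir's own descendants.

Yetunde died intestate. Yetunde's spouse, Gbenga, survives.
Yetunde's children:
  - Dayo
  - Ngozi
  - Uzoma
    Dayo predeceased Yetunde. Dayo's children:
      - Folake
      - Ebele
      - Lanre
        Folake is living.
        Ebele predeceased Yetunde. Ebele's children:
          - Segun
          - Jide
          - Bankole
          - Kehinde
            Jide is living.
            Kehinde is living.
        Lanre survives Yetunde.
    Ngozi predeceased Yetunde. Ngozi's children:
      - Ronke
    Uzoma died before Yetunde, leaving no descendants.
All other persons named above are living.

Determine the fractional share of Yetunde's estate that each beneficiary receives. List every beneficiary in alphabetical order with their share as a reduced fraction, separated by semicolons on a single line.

Bankole 1/72; Folake 1/18; Gbenga 2/3; Jide 1/72; Kehinde 1/72; Lanre 1/18; Ronke 1/6; Segun 1/72

Gbenga, as surviving spouse, takes 2/3.
The remaining 1/3 passes to Yetunde's descendants per stirpes.
Uzoma left no surviving issue, so that branch lapses and is disregarded.
The 1/3 is divided into 2 equal shares of 1/6 among Dayo, Ngozi.
Dayo predeceased; the 1/6 allotted to Dayo's branch passes to Dayo's issue by representation.
The 1/6 is divided into 3 equal shares of 1/18 among Folake, Ebele, Lanre.
Folake is living and takes 1/18.
Ebele predeceased; the 1/18 allotted to Ebele's branch passes to Ebele's issue by representation.
The 1/18 is divided into 4 equal shares of 1/72 among Segun, Jide, Bankole, Kehinde.
Segun is living and takes 1/72.
Jide is living and takes 1/72.
Bankole is living and takes 1/72.
Kehinde is living and takes 1/72.
Lanre is living and takes 1/18.
Ngozi predeceased; the 1/6 allotted to Ngozi's branch passes to Ngozi's issue by representation.
Ronke is the sole taker at this level and receives the full 1/6.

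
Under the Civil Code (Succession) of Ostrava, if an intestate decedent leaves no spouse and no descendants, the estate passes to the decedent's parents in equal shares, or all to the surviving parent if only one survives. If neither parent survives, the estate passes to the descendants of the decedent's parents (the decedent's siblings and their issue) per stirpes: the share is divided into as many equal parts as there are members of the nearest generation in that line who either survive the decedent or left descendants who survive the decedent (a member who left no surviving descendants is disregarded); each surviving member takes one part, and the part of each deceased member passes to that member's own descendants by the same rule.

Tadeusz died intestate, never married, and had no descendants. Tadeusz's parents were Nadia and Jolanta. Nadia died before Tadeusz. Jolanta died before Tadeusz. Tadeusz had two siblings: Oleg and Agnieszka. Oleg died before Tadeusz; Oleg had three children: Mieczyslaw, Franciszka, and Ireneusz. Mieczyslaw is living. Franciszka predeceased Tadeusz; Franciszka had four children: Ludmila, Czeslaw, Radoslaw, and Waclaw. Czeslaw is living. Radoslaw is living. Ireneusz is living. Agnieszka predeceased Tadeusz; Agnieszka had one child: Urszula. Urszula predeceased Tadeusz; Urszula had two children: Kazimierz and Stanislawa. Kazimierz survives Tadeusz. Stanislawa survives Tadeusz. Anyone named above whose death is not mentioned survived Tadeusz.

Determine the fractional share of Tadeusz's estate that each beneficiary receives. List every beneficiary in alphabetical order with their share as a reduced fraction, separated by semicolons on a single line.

Neither parent survives and there are no descendants, so the estate passes to Tadeusz's siblings and their issue per stirpes.
The estate is divided into 2 equal shares of 1/2 among Oleg, Agnieszka.
Oleg predeceased; the 1/2 allotted to Oleg's branch passes to Oleg's issue by representation.
The 1/2 is divided into 3 equal shares of 1/6 among Mieczyslaw, Franciszka, Ireneusz.
Mieczyslaw is living and takes 1/6.
Franciszka predeceased; the 1/6 allotted to Franciszka's branch passes to Franciszka's issue by representation.
The 1/6 is divided into 4 equal shares of 1/24 among Ludmila, Czeslaw, Radoslaw, Waclaw.
Ludmila is living and takes 1/24.
Czeslaw is living and takes 1/24.
Radoslaw is living and takes 1/24.
Waclaw is living and takes 1/24.
Ireneusz is living and takes 1/6.
Agnieszka predeceased; the 1/2 allotted to Agnieszka's branch passes to Agnieszka's issue by representation.
Urszula's line is the sole branch at this level, so the full 1/2 passes to Urszula's issue by representation.
The 1/2 is divided into 2 equal shares of 1/4 among Kazimierz, Stanislawa.
Kazimierz is living and takes 1/4.
Stanislawa is living and takes 1/4.

Czeslaw 1/24; Ireneusz 1/6; Kazimierz 1/4; Ludmila 1/24; Mieczyslaw 1/6; Radoslaw 1/24; Stanislawa 1/4; Waclaw 1/24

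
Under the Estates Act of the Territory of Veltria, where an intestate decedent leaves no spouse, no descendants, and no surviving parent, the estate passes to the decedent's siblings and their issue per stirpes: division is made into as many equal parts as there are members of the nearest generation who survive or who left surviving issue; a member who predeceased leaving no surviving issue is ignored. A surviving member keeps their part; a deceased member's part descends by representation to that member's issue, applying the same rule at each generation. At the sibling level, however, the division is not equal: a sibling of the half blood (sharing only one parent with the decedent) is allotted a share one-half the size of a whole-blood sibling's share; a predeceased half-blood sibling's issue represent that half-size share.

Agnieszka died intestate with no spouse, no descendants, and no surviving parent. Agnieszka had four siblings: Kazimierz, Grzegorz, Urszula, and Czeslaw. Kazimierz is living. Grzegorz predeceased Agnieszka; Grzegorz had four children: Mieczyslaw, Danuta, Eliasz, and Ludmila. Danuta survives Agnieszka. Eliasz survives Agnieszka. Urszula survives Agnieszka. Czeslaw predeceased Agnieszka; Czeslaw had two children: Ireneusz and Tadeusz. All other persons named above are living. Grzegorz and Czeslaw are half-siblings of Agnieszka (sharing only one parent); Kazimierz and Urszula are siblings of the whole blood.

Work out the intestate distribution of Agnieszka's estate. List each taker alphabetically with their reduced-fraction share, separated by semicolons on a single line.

Danuta 1/24; Eliasz 1/24; Ireneusz 1/12; Kazimierz 1/3; Ludmila 1/24; Mieczyslaw 1/24; Tadeusz 1/12; Urszula 1/3

No spouse, descendants, or parent survives, so the estate passes to Agnieszka's siblings per stirpes.
Half-blood siblings count for one-half the weight of whole-blood siblings at the initial division.
Dividing 1 in proportion to weights (total weight 3): Kazimierz (weight 1) → 1/3; Grzegorz (weight 1/2) → 1/6; Urszula (weight 1) → 1/3; Czeslaw (weight 1/2) → 1/6.
Kazimierz is living and takes 1/3.
Grzegorz predeceased; the 1/6 allotted to Grzegorz's branch passes to Grzegorz's issue by representation.
The 1/6 is divided into 4 equal shares of 1/24 among Mieczyslaw, Danuta, Eliasz, Ludmila.
Mieczyslaw is living and takes 1/24.
Danuta is living and takes 1/24.
Eliasz is living and takes 1/24.
Ludmila is living and takes 1/24.
Urszula is living and takes 1/3.
Czeslaw predeceased; the 1/6 allotted to Czeslaw's branch passes to Czeslaw's issue by representation.
The 1/6 is divided into 2 equal shares of 1/12 among Ireneusz, Tadeusz.
Ireneusz is living and takes 1/12.
Tadeusz is living and takes 1/12.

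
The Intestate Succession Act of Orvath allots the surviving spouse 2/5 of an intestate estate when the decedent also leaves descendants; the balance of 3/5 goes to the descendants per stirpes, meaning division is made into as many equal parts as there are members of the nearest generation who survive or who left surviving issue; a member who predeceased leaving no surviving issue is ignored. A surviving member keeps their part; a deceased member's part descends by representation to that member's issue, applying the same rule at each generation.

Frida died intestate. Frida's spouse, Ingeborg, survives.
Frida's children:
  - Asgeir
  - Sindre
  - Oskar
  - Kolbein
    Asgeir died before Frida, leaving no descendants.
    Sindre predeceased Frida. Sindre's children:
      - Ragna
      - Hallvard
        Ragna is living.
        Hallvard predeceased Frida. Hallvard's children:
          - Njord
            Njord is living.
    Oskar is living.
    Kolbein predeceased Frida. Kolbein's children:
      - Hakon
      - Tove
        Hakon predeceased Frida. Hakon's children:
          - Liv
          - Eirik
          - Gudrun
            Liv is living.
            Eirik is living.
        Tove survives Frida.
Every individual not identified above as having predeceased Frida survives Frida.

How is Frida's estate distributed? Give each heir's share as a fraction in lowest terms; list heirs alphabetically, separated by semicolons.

Ingeborg, as surviving spouse, takes 2/5.
The remaining 3/5 passes to Frida's descendants per stirpes.
Asgeir left no surviving issue, so that branch lapses and is disregarded.
The 3/5 is divided into 3 equal shares of 1/5 among Sindre, Oskar, Kolbein.
Sindre predeceased; the 1/5 allotted to Sindre's branch passes to Sindre's issue by representation.
The 1/5 is divided into 2 equal shares of 1/10 among Ragna, Hallvard.
Ragna is living and takes 1/10.
Hallvard predeceased; the 1/10 allotted to Hallvard's branch passes to Hallvard's issue by representation.
Njord is the sole taker at this level and receives the full 1/10.
Oskar is living and takes 1/5.
Kolbein predeceased; the 1/5 allotted to Kolbein's branch passes to Kolbein's issue by representation.
The 1/5 is divided into 2 equal shares of 1/10 among Hakon, Tove.
Hakon predeceased; the 1/10 allotted to Hakon's branch passes to Hakon's issue by representation.
The 1/10 is divided into 3 equal shares of 1/30 among Liv, Eirik, Gudrun.
Liv is living and takes 1/30.
Eirik is living and takes 1/30.
Gudrun is living and takes 1/30.
Tove is living and takes 1/10.

Eirik 1/30; Gudrun 1/30; Ingeborg 2/5; Liv 1/30; Njord 1/10; Oskar 1/5; Ragna 1/10; Tove 1/10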